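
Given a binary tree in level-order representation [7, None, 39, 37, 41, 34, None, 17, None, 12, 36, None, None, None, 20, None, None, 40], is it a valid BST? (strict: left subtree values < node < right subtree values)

Level-order array: [7, None, 39, 37, 41, 34, None, 17, None, 12, 36, None, None, None, 20, None, None, 40]
Validate using subtree bounds (lo, hi): at each node, require lo < value < hi,
then recurse left with hi=value and right with lo=value.
Preorder trace (stopping at first violation):
  at node 7 with bounds (-inf, +inf): OK
  at node 39 with bounds (7, +inf): OK
  at node 37 with bounds (7, 39): OK
  at node 34 with bounds (7, 37): OK
  at node 12 with bounds (7, 34): OK
  at node 20 with bounds (12, 34): OK
  at node 40 with bounds (12, 20): VIOLATION
Node 40 violates its bound: not (12 < 40 < 20).
Result: Not a valid BST


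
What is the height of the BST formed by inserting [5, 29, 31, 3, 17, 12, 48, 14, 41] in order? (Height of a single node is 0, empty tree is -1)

Insertion order: [5, 29, 31, 3, 17, 12, 48, 14, 41]
Tree (level-order array): [5, 3, 29, None, None, 17, 31, 12, None, None, 48, None, 14, 41]
Compute height bottom-up (empty subtree = -1):
  height(3) = 1 + max(-1, -1) = 0
  height(14) = 1 + max(-1, -1) = 0
  height(12) = 1 + max(-1, 0) = 1
  height(17) = 1 + max(1, -1) = 2
  height(41) = 1 + max(-1, -1) = 0
  height(48) = 1 + max(0, -1) = 1
  height(31) = 1 + max(-1, 1) = 2
  height(29) = 1 + max(2, 2) = 3
  height(5) = 1 + max(0, 3) = 4
Height = 4


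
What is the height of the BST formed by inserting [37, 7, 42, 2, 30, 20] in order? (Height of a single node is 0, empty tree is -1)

Insertion order: [37, 7, 42, 2, 30, 20]
Tree (level-order array): [37, 7, 42, 2, 30, None, None, None, None, 20]
Compute height bottom-up (empty subtree = -1):
  height(2) = 1 + max(-1, -1) = 0
  height(20) = 1 + max(-1, -1) = 0
  height(30) = 1 + max(0, -1) = 1
  height(7) = 1 + max(0, 1) = 2
  height(42) = 1 + max(-1, -1) = 0
  height(37) = 1 + max(2, 0) = 3
Height = 3


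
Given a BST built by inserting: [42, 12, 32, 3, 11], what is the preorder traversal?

Tree insertion order: [42, 12, 32, 3, 11]
Tree (level-order array): [42, 12, None, 3, 32, None, 11]
Preorder traversal: [42, 12, 3, 11, 32]


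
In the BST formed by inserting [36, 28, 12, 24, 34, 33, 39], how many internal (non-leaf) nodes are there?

Tree built from: [36, 28, 12, 24, 34, 33, 39]
Tree (level-order array): [36, 28, 39, 12, 34, None, None, None, 24, 33]
Rule: An internal node has at least one child.
Per-node child counts:
  node 36: 2 child(ren)
  node 28: 2 child(ren)
  node 12: 1 child(ren)
  node 24: 0 child(ren)
  node 34: 1 child(ren)
  node 33: 0 child(ren)
  node 39: 0 child(ren)
Matching nodes: [36, 28, 12, 34]
Count of internal (non-leaf) nodes: 4


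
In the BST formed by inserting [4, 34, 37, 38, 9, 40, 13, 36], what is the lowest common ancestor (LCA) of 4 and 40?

Tree insertion order: [4, 34, 37, 38, 9, 40, 13, 36]
Tree (level-order array): [4, None, 34, 9, 37, None, 13, 36, 38, None, None, None, None, None, 40]
In a BST, the LCA of p=4, q=40 is the first node v on the
root-to-leaf path with p <= v <= q (go left if both < v, right if both > v).
Walk from root:
  at 4: 4 <= 4 <= 40, this is the LCA
LCA = 4


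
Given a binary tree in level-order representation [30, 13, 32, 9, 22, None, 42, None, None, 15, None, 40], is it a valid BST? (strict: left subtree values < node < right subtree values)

Level-order array: [30, 13, 32, 9, 22, None, 42, None, None, 15, None, 40]
Validate using subtree bounds (lo, hi): at each node, require lo < value < hi,
then recurse left with hi=value and right with lo=value.
Preorder trace (stopping at first violation):
  at node 30 with bounds (-inf, +inf): OK
  at node 13 with bounds (-inf, 30): OK
  at node 9 with bounds (-inf, 13): OK
  at node 22 with bounds (13, 30): OK
  at node 15 with bounds (13, 22): OK
  at node 32 with bounds (30, +inf): OK
  at node 42 with bounds (32, +inf): OK
  at node 40 with bounds (32, 42): OK
No violation found at any node.
Result: Valid BST


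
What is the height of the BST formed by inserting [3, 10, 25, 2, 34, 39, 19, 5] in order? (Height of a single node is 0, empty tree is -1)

Insertion order: [3, 10, 25, 2, 34, 39, 19, 5]
Tree (level-order array): [3, 2, 10, None, None, 5, 25, None, None, 19, 34, None, None, None, 39]
Compute height bottom-up (empty subtree = -1):
  height(2) = 1 + max(-1, -1) = 0
  height(5) = 1 + max(-1, -1) = 0
  height(19) = 1 + max(-1, -1) = 0
  height(39) = 1 + max(-1, -1) = 0
  height(34) = 1 + max(-1, 0) = 1
  height(25) = 1 + max(0, 1) = 2
  height(10) = 1 + max(0, 2) = 3
  height(3) = 1 + max(0, 3) = 4
Height = 4


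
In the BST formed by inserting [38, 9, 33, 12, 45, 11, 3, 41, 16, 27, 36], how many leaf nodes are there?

Tree built from: [38, 9, 33, 12, 45, 11, 3, 41, 16, 27, 36]
Tree (level-order array): [38, 9, 45, 3, 33, 41, None, None, None, 12, 36, None, None, 11, 16, None, None, None, None, None, 27]
Rule: A leaf has 0 children.
Per-node child counts:
  node 38: 2 child(ren)
  node 9: 2 child(ren)
  node 3: 0 child(ren)
  node 33: 2 child(ren)
  node 12: 2 child(ren)
  node 11: 0 child(ren)
  node 16: 1 child(ren)
  node 27: 0 child(ren)
  node 36: 0 child(ren)
  node 45: 1 child(ren)
  node 41: 0 child(ren)
Matching nodes: [3, 11, 27, 36, 41]
Count of leaf nodes: 5


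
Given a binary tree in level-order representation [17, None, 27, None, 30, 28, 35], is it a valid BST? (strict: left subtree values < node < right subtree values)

Level-order array: [17, None, 27, None, 30, 28, 35]
Validate using subtree bounds (lo, hi): at each node, require lo < value < hi,
then recurse left with hi=value and right with lo=value.
Preorder trace (stopping at first violation):
  at node 17 with bounds (-inf, +inf): OK
  at node 27 with bounds (17, +inf): OK
  at node 30 with bounds (27, +inf): OK
  at node 28 with bounds (27, 30): OK
  at node 35 with bounds (30, +inf): OK
No violation found at any node.
Result: Valid BST


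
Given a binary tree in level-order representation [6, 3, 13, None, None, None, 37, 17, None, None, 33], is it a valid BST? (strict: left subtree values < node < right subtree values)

Level-order array: [6, 3, 13, None, None, None, 37, 17, None, None, 33]
Validate using subtree bounds (lo, hi): at each node, require lo < value < hi,
then recurse left with hi=value and right with lo=value.
Preorder trace (stopping at first violation):
  at node 6 with bounds (-inf, +inf): OK
  at node 3 with bounds (-inf, 6): OK
  at node 13 with bounds (6, +inf): OK
  at node 37 with bounds (13, +inf): OK
  at node 17 with bounds (13, 37): OK
  at node 33 with bounds (17, 37): OK
No violation found at any node.
Result: Valid BST


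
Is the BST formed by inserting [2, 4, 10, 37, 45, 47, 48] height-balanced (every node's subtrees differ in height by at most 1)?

Tree (level-order array): [2, None, 4, None, 10, None, 37, None, 45, None, 47, None, 48]
Definition: a tree is height-balanced if, at every node, |h(left) - h(right)| <= 1 (empty subtree has height -1).
Bottom-up per-node check:
  node 48: h_left=-1, h_right=-1, diff=0 [OK], height=0
  node 47: h_left=-1, h_right=0, diff=1 [OK], height=1
  node 45: h_left=-1, h_right=1, diff=2 [FAIL (|-1-1|=2 > 1)], height=2
  node 37: h_left=-1, h_right=2, diff=3 [FAIL (|-1-2|=3 > 1)], height=3
  node 10: h_left=-1, h_right=3, diff=4 [FAIL (|-1-3|=4 > 1)], height=4
  node 4: h_left=-1, h_right=4, diff=5 [FAIL (|-1-4|=5 > 1)], height=5
  node 2: h_left=-1, h_right=5, diff=6 [FAIL (|-1-5|=6 > 1)], height=6
Node 45 violates the condition: |-1 - 1| = 2 > 1.
Result: Not balanced


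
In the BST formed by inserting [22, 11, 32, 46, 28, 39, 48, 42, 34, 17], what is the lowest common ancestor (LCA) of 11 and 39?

Tree insertion order: [22, 11, 32, 46, 28, 39, 48, 42, 34, 17]
Tree (level-order array): [22, 11, 32, None, 17, 28, 46, None, None, None, None, 39, 48, 34, 42]
In a BST, the LCA of p=11, q=39 is the first node v on the
root-to-leaf path with p <= v <= q (go left if both < v, right if both > v).
Walk from root:
  at 22: 11 <= 22 <= 39, this is the LCA
LCA = 22


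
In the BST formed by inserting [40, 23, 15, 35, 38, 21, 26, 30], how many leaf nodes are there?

Tree built from: [40, 23, 15, 35, 38, 21, 26, 30]
Tree (level-order array): [40, 23, None, 15, 35, None, 21, 26, 38, None, None, None, 30]
Rule: A leaf has 0 children.
Per-node child counts:
  node 40: 1 child(ren)
  node 23: 2 child(ren)
  node 15: 1 child(ren)
  node 21: 0 child(ren)
  node 35: 2 child(ren)
  node 26: 1 child(ren)
  node 30: 0 child(ren)
  node 38: 0 child(ren)
Matching nodes: [21, 30, 38]
Count of leaf nodes: 3


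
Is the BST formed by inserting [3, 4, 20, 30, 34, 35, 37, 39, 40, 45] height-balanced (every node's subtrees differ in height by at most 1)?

Tree (level-order array): [3, None, 4, None, 20, None, 30, None, 34, None, 35, None, 37, None, 39, None, 40, None, 45]
Definition: a tree is height-balanced if, at every node, |h(left) - h(right)| <= 1 (empty subtree has height -1).
Bottom-up per-node check:
  node 45: h_left=-1, h_right=-1, diff=0 [OK], height=0
  node 40: h_left=-1, h_right=0, diff=1 [OK], height=1
  node 39: h_left=-1, h_right=1, diff=2 [FAIL (|-1-1|=2 > 1)], height=2
  node 37: h_left=-1, h_right=2, diff=3 [FAIL (|-1-2|=3 > 1)], height=3
  node 35: h_left=-1, h_right=3, diff=4 [FAIL (|-1-3|=4 > 1)], height=4
  node 34: h_left=-1, h_right=4, diff=5 [FAIL (|-1-4|=5 > 1)], height=5
  node 30: h_left=-1, h_right=5, diff=6 [FAIL (|-1-5|=6 > 1)], height=6
  node 20: h_left=-1, h_right=6, diff=7 [FAIL (|-1-6|=7 > 1)], height=7
  node 4: h_left=-1, h_right=7, diff=8 [FAIL (|-1-7|=8 > 1)], height=8
  node 3: h_left=-1, h_right=8, diff=9 [FAIL (|-1-8|=9 > 1)], height=9
Node 39 violates the condition: |-1 - 1| = 2 > 1.
Result: Not balanced


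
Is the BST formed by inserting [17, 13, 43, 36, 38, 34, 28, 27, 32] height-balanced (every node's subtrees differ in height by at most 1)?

Tree (level-order array): [17, 13, 43, None, None, 36, None, 34, 38, 28, None, None, None, 27, 32]
Definition: a tree is height-balanced if, at every node, |h(left) - h(right)| <= 1 (empty subtree has height -1).
Bottom-up per-node check:
  node 13: h_left=-1, h_right=-1, diff=0 [OK], height=0
  node 27: h_left=-1, h_right=-1, diff=0 [OK], height=0
  node 32: h_left=-1, h_right=-1, diff=0 [OK], height=0
  node 28: h_left=0, h_right=0, diff=0 [OK], height=1
  node 34: h_left=1, h_right=-1, diff=2 [FAIL (|1--1|=2 > 1)], height=2
  node 38: h_left=-1, h_right=-1, diff=0 [OK], height=0
  node 36: h_left=2, h_right=0, diff=2 [FAIL (|2-0|=2 > 1)], height=3
  node 43: h_left=3, h_right=-1, diff=4 [FAIL (|3--1|=4 > 1)], height=4
  node 17: h_left=0, h_right=4, diff=4 [FAIL (|0-4|=4 > 1)], height=5
Node 34 violates the condition: |1 - -1| = 2 > 1.
Result: Not balanced


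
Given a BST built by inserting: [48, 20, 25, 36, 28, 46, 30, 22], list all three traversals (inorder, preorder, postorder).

Tree insertion order: [48, 20, 25, 36, 28, 46, 30, 22]
Tree (level-order array): [48, 20, None, None, 25, 22, 36, None, None, 28, 46, None, 30]
Inorder (L, root, R): [20, 22, 25, 28, 30, 36, 46, 48]
Preorder (root, L, R): [48, 20, 25, 22, 36, 28, 30, 46]
Postorder (L, R, root): [22, 30, 28, 46, 36, 25, 20, 48]


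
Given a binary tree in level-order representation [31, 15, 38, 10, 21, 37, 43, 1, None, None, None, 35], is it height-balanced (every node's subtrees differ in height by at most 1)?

Tree (level-order array): [31, 15, 38, 10, 21, 37, 43, 1, None, None, None, 35]
Definition: a tree is height-balanced if, at every node, |h(left) - h(right)| <= 1 (empty subtree has height -1).
Bottom-up per-node check:
  node 1: h_left=-1, h_right=-1, diff=0 [OK], height=0
  node 10: h_left=0, h_right=-1, diff=1 [OK], height=1
  node 21: h_left=-1, h_right=-1, diff=0 [OK], height=0
  node 15: h_left=1, h_right=0, diff=1 [OK], height=2
  node 35: h_left=-1, h_right=-1, diff=0 [OK], height=0
  node 37: h_left=0, h_right=-1, diff=1 [OK], height=1
  node 43: h_left=-1, h_right=-1, diff=0 [OK], height=0
  node 38: h_left=1, h_right=0, diff=1 [OK], height=2
  node 31: h_left=2, h_right=2, diff=0 [OK], height=3
All nodes satisfy the balance condition.
Result: Balanced


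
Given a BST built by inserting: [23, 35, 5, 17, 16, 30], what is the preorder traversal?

Tree insertion order: [23, 35, 5, 17, 16, 30]
Tree (level-order array): [23, 5, 35, None, 17, 30, None, 16]
Preorder traversal: [23, 5, 17, 16, 35, 30]


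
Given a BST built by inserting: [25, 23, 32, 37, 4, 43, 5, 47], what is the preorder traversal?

Tree insertion order: [25, 23, 32, 37, 4, 43, 5, 47]
Tree (level-order array): [25, 23, 32, 4, None, None, 37, None, 5, None, 43, None, None, None, 47]
Preorder traversal: [25, 23, 4, 5, 32, 37, 43, 47]


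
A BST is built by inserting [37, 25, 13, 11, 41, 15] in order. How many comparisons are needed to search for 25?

Search path for 25: 37 -> 25
Found: True
Comparisons: 2


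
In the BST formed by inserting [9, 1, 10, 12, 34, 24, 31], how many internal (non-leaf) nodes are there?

Tree built from: [9, 1, 10, 12, 34, 24, 31]
Tree (level-order array): [9, 1, 10, None, None, None, 12, None, 34, 24, None, None, 31]
Rule: An internal node has at least one child.
Per-node child counts:
  node 9: 2 child(ren)
  node 1: 0 child(ren)
  node 10: 1 child(ren)
  node 12: 1 child(ren)
  node 34: 1 child(ren)
  node 24: 1 child(ren)
  node 31: 0 child(ren)
Matching nodes: [9, 10, 12, 34, 24]
Count of internal (non-leaf) nodes: 5


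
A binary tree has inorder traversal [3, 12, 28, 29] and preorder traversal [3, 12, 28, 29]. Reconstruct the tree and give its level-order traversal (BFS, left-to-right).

Inorder:  [3, 12, 28, 29]
Preorder: [3, 12, 28, 29]
Algorithm: preorder visits root first, so consume preorder in order;
for each root, split the current inorder slice at that value into
left-subtree inorder and right-subtree inorder, then recurse.
Recursive splits:
  root=3; inorder splits into left=[], right=[12, 28, 29]
  root=12; inorder splits into left=[], right=[28, 29]
  root=28; inorder splits into left=[], right=[29]
  root=29; inorder splits into left=[], right=[]
Reconstructed level-order: [3, 12, 28, 29]


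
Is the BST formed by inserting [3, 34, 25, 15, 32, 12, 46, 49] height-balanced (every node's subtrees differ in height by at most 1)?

Tree (level-order array): [3, None, 34, 25, 46, 15, 32, None, 49, 12]
Definition: a tree is height-balanced if, at every node, |h(left) - h(right)| <= 1 (empty subtree has height -1).
Bottom-up per-node check:
  node 12: h_left=-1, h_right=-1, diff=0 [OK], height=0
  node 15: h_left=0, h_right=-1, diff=1 [OK], height=1
  node 32: h_left=-1, h_right=-1, diff=0 [OK], height=0
  node 25: h_left=1, h_right=0, diff=1 [OK], height=2
  node 49: h_left=-1, h_right=-1, diff=0 [OK], height=0
  node 46: h_left=-1, h_right=0, diff=1 [OK], height=1
  node 34: h_left=2, h_right=1, diff=1 [OK], height=3
  node 3: h_left=-1, h_right=3, diff=4 [FAIL (|-1-3|=4 > 1)], height=4
Node 3 violates the condition: |-1 - 3| = 4 > 1.
Result: Not balanced


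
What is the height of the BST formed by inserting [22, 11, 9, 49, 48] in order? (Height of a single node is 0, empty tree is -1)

Insertion order: [22, 11, 9, 49, 48]
Tree (level-order array): [22, 11, 49, 9, None, 48]
Compute height bottom-up (empty subtree = -1):
  height(9) = 1 + max(-1, -1) = 0
  height(11) = 1 + max(0, -1) = 1
  height(48) = 1 + max(-1, -1) = 0
  height(49) = 1 + max(0, -1) = 1
  height(22) = 1 + max(1, 1) = 2
Height = 2


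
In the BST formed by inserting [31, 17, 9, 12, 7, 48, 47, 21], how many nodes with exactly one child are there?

Tree built from: [31, 17, 9, 12, 7, 48, 47, 21]
Tree (level-order array): [31, 17, 48, 9, 21, 47, None, 7, 12]
Rule: These are nodes with exactly 1 non-null child.
Per-node child counts:
  node 31: 2 child(ren)
  node 17: 2 child(ren)
  node 9: 2 child(ren)
  node 7: 0 child(ren)
  node 12: 0 child(ren)
  node 21: 0 child(ren)
  node 48: 1 child(ren)
  node 47: 0 child(ren)
Matching nodes: [48]
Count of nodes with exactly one child: 1


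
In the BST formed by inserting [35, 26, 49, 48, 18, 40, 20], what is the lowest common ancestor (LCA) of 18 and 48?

Tree insertion order: [35, 26, 49, 48, 18, 40, 20]
Tree (level-order array): [35, 26, 49, 18, None, 48, None, None, 20, 40]
In a BST, the LCA of p=18, q=48 is the first node v on the
root-to-leaf path with p <= v <= q (go left if both < v, right if both > v).
Walk from root:
  at 35: 18 <= 35 <= 48, this is the LCA
LCA = 35


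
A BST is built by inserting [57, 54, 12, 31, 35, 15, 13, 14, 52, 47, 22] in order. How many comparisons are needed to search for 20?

Search path for 20: 57 -> 54 -> 12 -> 31 -> 15 -> 22
Found: False
Comparisons: 6


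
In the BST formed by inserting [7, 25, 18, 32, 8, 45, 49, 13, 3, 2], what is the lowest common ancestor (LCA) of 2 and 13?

Tree insertion order: [7, 25, 18, 32, 8, 45, 49, 13, 3, 2]
Tree (level-order array): [7, 3, 25, 2, None, 18, 32, None, None, 8, None, None, 45, None, 13, None, 49]
In a BST, the LCA of p=2, q=13 is the first node v on the
root-to-leaf path with p <= v <= q (go left if both < v, right if both > v).
Walk from root:
  at 7: 2 <= 7 <= 13, this is the LCA
LCA = 7


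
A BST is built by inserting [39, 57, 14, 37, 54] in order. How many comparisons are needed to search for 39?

Search path for 39: 39
Found: True
Comparisons: 1


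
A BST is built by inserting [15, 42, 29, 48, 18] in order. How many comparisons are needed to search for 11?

Search path for 11: 15
Found: False
Comparisons: 1


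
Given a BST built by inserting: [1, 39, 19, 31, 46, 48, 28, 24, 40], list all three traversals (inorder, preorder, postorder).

Tree insertion order: [1, 39, 19, 31, 46, 48, 28, 24, 40]
Tree (level-order array): [1, None, 39, 19, 46, None, 31, 40, 48, 28, None, None, None, None, None, 24]
Inorder (L, root, R): [1, 19, 24, 28, 31, 39, 40, 46, 48]
Preorder (root, L, R): [1, 39, 19, 31, 28, 24, 46, 40, 48]
Postorder (L, R, root): [24, 28, 31, 19, 40, 48, 46, 39, 1]


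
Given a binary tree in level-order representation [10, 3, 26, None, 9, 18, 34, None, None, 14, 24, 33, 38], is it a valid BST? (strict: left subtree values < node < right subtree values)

Level-order array: [10, 3, 26, None, 9, 18, 34, None, None, 14, 24, 33, 38]
Validate using subtree bounds (lo, hi): at each node, require lo < value < hi,
then recurse left with hi=value and right with lo=value.
Preorder trace (stopping at first violation):
  at node 10 with bounds (-inf, +inf): OK
  at node 3 with bounds (-inf, 10): OK
  at node 9 with bounds (3, 10): OK
  at node 26 with bounds (10, +inf): OK
  at node 18 with bounds (10, 26): OK
  at node 14 with bounds (10, 18): OK
  at node 24 with bounds (18, 26): OK
  at node 34 with bounds (26, +inf): OK
  at node 33 with bounds (26, 34): OK
  at node 38 with bounds (34, +inf): OK
No violation found at any node.
Result: Valid BST


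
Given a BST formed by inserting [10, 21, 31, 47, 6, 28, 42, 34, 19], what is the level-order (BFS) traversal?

Tree insertion order: [10, 21, 31, 47, 6, 28, 42, 34, 19]
Tree (level-order array): [10, 6, 21, None, None, 19, 31, None, None, 28, 47, None, None, 42, None, 34]
BFS from the root, enqueuing left then right child of each popped node:
  queue [10] -> pop 10, enqueue [6, 21], visited so far: [10]
  queue [6, 21] -> pop 6, enqueue [none], visited so far: [10, 6]
  queue [21] -> pop 21, enqueue [19, 31], visited so far: [10, 6, 21]
  queue [19, 31] -> pop 19, enqueue [none], visited so far: [10, 6, 21, 19]
  queue [31] -> pop 31, enqueue [28, 47], visited so far: [10, 6, 21, 19, 31]
  queue [28, 47] -> pop 28, enqueue [none], visited so far: [10, 6, 21, 19, 31, 28]
  queue [47] -> pop 47, enqueue [42], visited so far: [10, 6, 21, 19, 31, 28, 47]
  queue [42] -> pop 42, enqueue [34], visited so far: [10, 6, 21, 19, 31, 28, 47, 42]
  queue [34] -> pop 34, enqueue [none], visited so far: [10, 6, 21, 19, 31, 28, 47, 42, 34]
Result: [10, 6, 21, 19, 31, 28, 47, 42, 34]


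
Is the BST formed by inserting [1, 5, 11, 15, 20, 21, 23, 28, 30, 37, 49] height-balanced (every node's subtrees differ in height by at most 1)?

Tree (level-order array): [1, None, 5, None, 11, None, 15, None, 20, None, 21, None, 23, None, 28, None, 30, None, 37, None, 49]
Definition: a tree is height-balanced if, at every node, |h(left) - h(right)| <= 1 (empty subtree has height -1).
Bottom-up per-node check:
  node 49: h_left=-1, h_right=-1, diff=0 [OK], height=0
  node 37: h_left=-1, h_right=0, diff=1 [OK], height=1
  node 30: h_left=-1, h_right=1, diff=2 [FAIL (|-1-1|=2 > 1)], height=2
  node 28: h_left=-1, h_right=2, diff=3 [FAIL (|-1-2|=3 > 1)], height=3
  node 23: h_left=-1, h_right=3, diff=4 [FAIL (|-1-3|=4 > 1)], height=4
  node 21: h_left=-1, h_right=4, diff=5 [FAIL (|-1-4|=5 > 1)], height=5
  node 20: h_left=-1, h_right=5, diff=6 [FAIL (|-1-5|=6 > 1)], height=6
  node 15: h_left=-1, h_right=6, diff=7 [FAIL (|-1-6|=7 > 1)], height=7
  node 11: h_left=-1, h_right=7, diff=8 [FAIL (|-1-7|=8 > 1)], height=8
  node 5: h_left=-1, h_right=8, diff=9 [FAIL (|-1-8|=9 > 1)], height=9
  node 1: h_left=-1, h_right=9, diff=10 [FAIL (|-1-9|=10 > 1)], height=10
Node 30 violates the condition: |-1 - 1| = 2 > 1.
Result: Not balanced


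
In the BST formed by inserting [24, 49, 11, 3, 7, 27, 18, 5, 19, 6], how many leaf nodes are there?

Tree built from: [24, 49, 11, 3, 7, 27, 18, 5, 19, 6]
Tree (level-order array): [24, 11, 49, 3, 18, 27, None, None, 7, None, 19, None, None, 5, None, None, None, None, 6]
Rule: A leaf has 0 children.
Per-node child counts:
  node 24: 2 child(ren)
  node 11: 2 child(ren)
  node 3: 1 child(ren)
  node 7: 1 child(ren)
  node 5: 1 child(ren)
  node 6: 0 child(ren)
  node 18: 1 child(ren)
  node 19: 0 child(ren)
  node 49: 1 child(ren)
  node 27: 0 child(ren)
Matching nodes: [6, 19, 27]
Count of leaf nodes: 3


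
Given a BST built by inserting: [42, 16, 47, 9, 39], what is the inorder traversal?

Tree insertion order: [42, 16, 47, 9, 39]
Tree (level-order array): [42, 16, 47, 9, 39]
Inorder traversal: [9, 16, 39, 42, 47]


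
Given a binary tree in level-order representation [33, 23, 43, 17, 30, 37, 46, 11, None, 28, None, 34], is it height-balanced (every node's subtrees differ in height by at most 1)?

Tree (level-order array): [33, 23, 43, 17, 30, 37, 46, 11, None, 28, None, 34]
Definition: a tree is height-balanced if, at every node, |h(left) - h(right)| <= 1 (empty subtree has height -1).
Bottom-up per-node check:
  node 11: h_left=-1, h_right=-1, diff=0 [OK], height=0
  node 17: h_left=0, h_right=-1, diff=1 [OK], height=1
  node 28: h_left=-1, h_right=-1, diff=0 [OK], height=0
  node 30: h_left=0, h_right=-1, diff=1 [OK], height=1
  node 23: h_left=1, h_right=1, diff=0 [OK], height=2
  node 34: h_left=-1, h_right=-1, diff=0 [OK], height=0
  node 37: h_left=0, h_right=-1, diff=1 [OK], height=1
  node 46: h_left=-1, h_right=-1, diff=0 [OK], height=0
  node 43: h_left=1, h_right=0, diff=1 [OK], height=2
  node 33: h_left=2, h_right=2, diff=0 [OK], height=3
All nodes satisfy the balance condition.
Result: Balanced


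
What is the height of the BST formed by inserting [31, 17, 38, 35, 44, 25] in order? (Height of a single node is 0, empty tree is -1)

Insertion order: [31, 17, 38, 35, 44, 25]
Tree (level-order array): [31, 17, 38, None, 25, 35, 44]
Compute height bottom-up (empty subtree = -1):
  height(25) = 1 + max(-1, -1) = 0
  height(17) = 1 + max(-1, 0) = 1
  height(35) = 1 + max(-1, -1) = 0
  height(44) = 1 + max(-1, -1) = 0
  height(38) = 1 + max(0, 0) = 1
  height(31) = 1 + max(1, 1) = 2
Height = 2


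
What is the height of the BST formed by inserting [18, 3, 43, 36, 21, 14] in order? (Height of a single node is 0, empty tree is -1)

Insertion order: [18, 3, 43, 36, 21, 14]
Tree (level-order array): [18, 3, 43, None, 14, 36, None, None, None, 21]
Compute height bottom-up (empty subtree = -1):
  height(14) = 1 + max(-1, -1) = 0
  height(3) = 1 + max(-1, 0) = 1
  height(21) = 1 + max(-1, -1) = 0
  height(36) = 1 + max(0, -1) = 1
  height(43) = 1 + max(1, -1) = 2
  height(18) = 1 + max(1, 2) = 3
Height = 3


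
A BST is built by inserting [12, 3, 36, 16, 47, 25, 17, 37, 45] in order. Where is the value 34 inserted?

Starting tree (level order): [12, 3, 36, None, None, 16, 47, None, 25, 37, None, 17, None, None, 45]
Insertion path: 12 -> 36 -> 16 -> 25
Result: insert 34 as right child of 25
Final tree (level order): [12, 3, 36, None, None, 16, 47, None, 25, 37, None, 17, 34, None, 45]


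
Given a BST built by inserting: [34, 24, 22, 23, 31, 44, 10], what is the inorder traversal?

Tree insertion order: [34, 24, 22, 23, 31, 44, 10]
Tree (level-order array): [34, 24, 44, 22, 31, None, None, 10, 23]
Inorder traversal: [10, 22, 23, 24, 31, 34, 44]


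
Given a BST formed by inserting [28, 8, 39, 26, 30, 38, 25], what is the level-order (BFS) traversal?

Tree insertion order: [28, 8, 39, 26, 30, 38, 25]
Tree (level-order array): [28, 8, 39, None, 26, 30, None, 25, None, None, 38]
BFS from the root, enqueuing left then right child of each popped node:
  queue [28] -> pop 28, enqueue [8, 39], visited so far: [28]
  queue [8, 39] -> pop 8, enqueue [26], visited so far: [28, 8]
  queue [39, 26] -> pop 39, enqueue [30], visited so far: [28, 8, 39]
  queue [26, 30] -> pop 26, enqueue [25], visited so far: [28, 8, 39, 26]
  queue [30, 25] -> pop 30, enqueue [38], visited so far: [28, 8, 39, 26, 30]
  queue [25, 38] -> pop 25, enqueue [none], visited so far: [28, 8, 39, 26, 30, 25]
  queue [38] -> pop 38, enqueue [none], visited so far: [28, 8, 39, 26, 30, 25, 38]
Result: [28, 8, 39, 26, 30, 25, 38]


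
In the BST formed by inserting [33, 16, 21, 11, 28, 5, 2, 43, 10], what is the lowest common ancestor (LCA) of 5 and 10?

Tree insertion order: [33, 16, 21, 11, 28, 5, 2, 43, 10]
Tree (level-order array): [33, 16, 43, 11, 21, None, None, 5, None, None, 28, 2, 10]
In a BST, the LCA of p=5, q=10 is the first node v on the
root-to-leaf path with p <= v <= q (go left if both < v, right if both > v).
Walk from root:
  at 33: both 5 and 10 < 33, go left
  at 16: both 5 and 10 < 16, go left
  at 11: both 5 and 10 < 11, go left
  at 5: 5 <= 5 <= 10, this is the LCA
LCA = 5


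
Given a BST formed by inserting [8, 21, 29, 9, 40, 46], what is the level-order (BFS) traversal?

Tree insertion order: [8, 21, 29, 9, 40, 46]
Tree (level-order array): [8, None, 21, 9, 29, None, None, None, 40, None, 46]
BFS from the root, enqueuing left then right child of each popped node:
  queue [8] -> pop 8, enqueue [21], visited so far: [8]
  queue [21] -> pop 21, enqueue [9, 29], visited so far: [8, 21]
  queue [9, 29] -> pop 9, enqueue [none], visited so far: [8, 21, 9]
  queue [29] -> pop 29, enqueue [40], visited so far: [8, 21, 9, 29]
  queue [40] -> pop 40, enqueue [46], visited so far: [8, 21, 9, 29, 40]
  queue [46] -> pop 46, enqueue [none], visited so far: [8, 21, 9, 29, 40, 46]
Result: [8, 21, 9, 29, 40, 46]


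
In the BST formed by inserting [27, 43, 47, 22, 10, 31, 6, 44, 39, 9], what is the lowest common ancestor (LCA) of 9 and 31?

Tree insertion order: [27, 43, 47, 22, 10, 31, 6, 44, 39, 9]
Tree (level-order array): [27, 22, 43, 10, None, 31, 47, 6, None, None, 39, 44, None, None, 9]
In a BST, the LCA of p=9, q=31 is the first node v on the
root-to-leaf path with p <= v <= q (go left if both < v, right if both > v).
Walk from root:
  at 27: 9 <= 27 <= 31, this is the LCA
LCA = 27


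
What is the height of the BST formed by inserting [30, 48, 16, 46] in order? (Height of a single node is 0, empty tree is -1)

Insertion order: [30, 48, 16, 46]
Tree (level-order array): [30, 16, 48, None, None, 46]
Compute height bottom-up (empty subtree = -1):
  height(16) = 1 + max(-1, -1) = 0
  height(46) = 1 + max(-1, -1) = 0
  height(48) = 1 + max(0, -1) = 1
  height(30) = 1 + max(0, 1) = 2
Height = 2


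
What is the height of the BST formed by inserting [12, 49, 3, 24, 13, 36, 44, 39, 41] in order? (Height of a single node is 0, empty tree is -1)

Insertion order: [12, 49, 3, 24, 13, 36, 44, 39, 41]
Tree (level-order array): [12, 3, 49, None, None, 24, None, 13, 36, None, None, None, 44, 39, None, None, 41]
Compute height bottom-up (empty subtree = -1):
  height(3) = 1 + max(-1, -1) = 0
  height(13) = 1 + max(-1, -1) = 0
  height(41) = 1 + max(-1, -1) = 0
  height(39) = 1 + max(-1, 0) = 1
  height(44) = 1 + max(1, -1) = 2
  height(36) = 1 + max(-1, 2) = 3
  height(24) = 1 + max(0, 3) = 4
  height(49) = 1 + max(4, -1) = 5
  height(12) = 1 + max(0, 5) = 6
Height = 6


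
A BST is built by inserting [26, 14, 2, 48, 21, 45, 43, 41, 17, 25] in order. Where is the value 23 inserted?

Starting tree (level order): [26, 14, 48, 2, 21, 45, None, None, None, 17, 25, 43, None, None, None, None, None, 41]
Insertion path: 26 -> 14 -> 21 -> 25
Result: insert 23 as left child of 25
Final tree (level order): [26, 14, 48, 2, 21, 45, None, None, None, 17, 25, 43, None, None, None, 23, None, 41]


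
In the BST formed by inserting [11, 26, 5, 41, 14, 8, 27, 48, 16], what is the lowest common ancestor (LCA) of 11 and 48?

Tree insertion order: [11, 26, 5, 41, 14, 8, 27, 48, 16]
Tree (level-order array): [11, 5, 26, None, 8, 14, 41, None, None, None, 16, 27, 48]
In a BST, the LCA of p=11, q=48 is the first node v on the
root-to-leaf path with p <= v <= q (go left if both < v, right if both > v).
Walk from root:
  at 11: 11 <= 11 <= 48, this is the LCA
LCA = 11


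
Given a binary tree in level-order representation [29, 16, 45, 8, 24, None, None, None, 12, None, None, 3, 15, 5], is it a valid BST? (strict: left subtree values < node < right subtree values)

Level-order array: [29, 16, 45, 8, 24, None, None, None, 12, None, None, 3, 15, 5]
Validate using subtree bounds (lo, hi): at each node, require lo < value < hi,
then recurse left with hi=value and right with lo=value.
Preorder trace (stopping at first violation):
  at node 29 with bounds (-inf, +inf): OK
  at node 16 with bounds (-inf, 29): OK
  at node 8 with bounds (-inf, 16): OK
  at node 12 with bounds (8, 16): OK
  at node 3 with bounds (8, 12): VIOLATION
Node 3 violates its bound: not (8 < 3 < 12).
Result: Not a valid BST


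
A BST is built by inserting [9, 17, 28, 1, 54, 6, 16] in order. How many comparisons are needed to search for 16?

Search path for 16: 9 -> 17 -> 16
Found: True
Comparisons: 3


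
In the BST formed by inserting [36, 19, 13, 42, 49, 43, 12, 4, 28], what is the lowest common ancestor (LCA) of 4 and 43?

Tree insertion order: [36, 19, 13, 42, 49, 43, 12, 4, 28]
Tree (level-order array): [36, 19, 42, 13, 28, None, 49, 12, None, None, None, 43, None, 4]
In a BST, the LCA of p=4, q=43 is the first node v on the
root-to-leaf path with p <= v <= q (go left if both < v, right if both > v).
Walk from root:
  at 36: 4 <= 36 <= 43, this is the LCA
LCA = 36


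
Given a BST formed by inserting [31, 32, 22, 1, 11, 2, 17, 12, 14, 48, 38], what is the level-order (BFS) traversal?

Tree insertion order: [31, 32, 22, 1, 11, 2, 17, 12, 14, 48, 38]
Tree (level-order array): [31, 22, 32, 1, None, None, 48, None, 11, 38, None, 2, 17, None, None, None, None, 12, None, None, 14]
BFS from the root, enqueuing left then right child of each popped node:
  queue [31] -> pop 31, enqueue [22, 32], visited so far: [31]
  queue [22, 32] -> pop 22, enqueue [1], visited so far: [31, 22]
  queue [32, 1] -> pop 32, enqueue [48], visited so far: [31, 22, 32]
  queue [1, 48] -> pop 1, enqueue [11], visited so far: [31, 22, 32, 1]
  queue [48, 11] -> pop 48, enqueue [38], visited so far: [31, 22, 32, 1, 48]
  queue [11, 38] -> pop 11, enqueue [2, 17], visited so far: [31, 22, 32, 1, 48, 11]
  queue [38, 2, 17] -> pop 38, enqueue [none], visited so far: [31, 22, 32, 1, 48, 11, 38]
  queue [2, 17] -> pop 2, enqueue [none], visited so far: [31, 22, 32, 1, 48, 11, 38, 2]
  queue [17] -> pop 17, enqueue [12], visited so far: [31, 22, 32, 1, 48, 11, 38, 2, 17]
  queue [12] -> pop 12, enqueue [14], visited so far: [31, 22, 32, 1, 48, 11, 38, 2, 17, 12]
  queue [14] -> pop 14, enqueue [none], visited so far: [31, 22, 32, 1, 48, 11, 38, 2, 17, 12, 14]
Result: [31, 22, 32, 1, 48, 11, 38, 2, 17, 12, 14]


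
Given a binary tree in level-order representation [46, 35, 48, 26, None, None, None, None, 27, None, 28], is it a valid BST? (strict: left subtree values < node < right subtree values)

Level-order array: [46, 35, 48, 26, None, None, None, None, 27, None, 28]
Validate using subtree bounds (lo, hi): at each node, require lo < value < hi,
then recurse left with hi=value and right with lo=value.
Preorder trace (stopping at first violation):
  at node 46 with bounds (-inf, +inf): OK
  at node 35 with bounds (-inf, 46): OK
  at node 26 with bounds (-inf, 35): OK
  at node 27 with bounds (26, 35): OK
  at node 28 with bounds (27, 35): OK
  at node 48 with bounds (46, +inf): OK
No violation found at any node.
Result: Valid BST


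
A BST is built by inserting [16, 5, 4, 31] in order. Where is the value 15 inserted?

Starting tree (level order): [16, 5, 31, 4]
Insertion path: 16 -> 5
Result: insert 15 as right child of 5
Final tree (level order): [16, 5, 31, 4, 15]


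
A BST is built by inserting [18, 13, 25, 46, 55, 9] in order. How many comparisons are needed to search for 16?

Search path for 16: 18 -> 13
Found: False
Comparisons: 2


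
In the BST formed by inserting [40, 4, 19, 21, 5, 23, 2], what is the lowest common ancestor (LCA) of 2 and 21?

Tree insertion order: [40, 4, 19, 21, 5, 23, 2]
Tree (level-order array): [40, 4, None, 2, 19, None, None, 5, 21, None, None, None, 23]
In a BST, the LCA of p=2, q=21 is the first node v on the
root-to-leaf path with p <= v <= q (go left if both < v, right if both > v).
Walk from root:
  at 40: both 2 and 21 < 40, go left
  at 4: 2 <= 4 <= 21, this is the LCA
LCA = 4


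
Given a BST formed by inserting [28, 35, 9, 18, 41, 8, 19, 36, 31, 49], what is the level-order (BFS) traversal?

Tree insertion order: [28, 35, 9, 18, 41, 8, 19, 36, 31, 49]
Tree (level-order array): [28, 9, 35, 8, 18, 31, 41, None, None, None, 19, None, None, 36, 49]
BFS from the root, enqueuing left then right child of each popped node:
  queue [28] -> pop 28, enqueue [9, 35], visited so far: [28]
  queue [9, 35] -> pop 9, enqueue [8, 18], visited so far: [28, 9]
  queue [35, 8, 18] -> pop 35, enqueue [31, 41], visited so far: [28, 9, 35]
  queue [8, 18, 31, 41] -> pop 8, enqueue [none], visited so far: [28, 9, 35, 8]
  queue [18, 31, 41] -> pop 18, enqueue [19], visited so far: [28, 9, 35, 8, 18]
  queue [31, 41, 19] -> pop 31, enqueue [none], visited so far: [28, 9, 35, 8, 18, 31]
  queue [41, 19] -> pop 41, enqueue [36, 49], visited so far: [28, 9, 35, 8, 18, 31, 41]
  queue [19, 36, 49] -> pop 19, enqueue [none], visited so far: [28, 9, 35, 8, 18, 31, 41, 19]
  queue [36, 49] -> pop 36, enqueue [none], visited so far: [28, 9, 35, 8, 18, 31, 41, 19, 36]
  queue [49] -> pop 49, enqueue [none], visited so far: [28, 9, 35, 8, 18, 31, 41, 19, 36, 49]
Result: [28, 9, 35, 8, 18, 31, 41, 19, 36, 49]


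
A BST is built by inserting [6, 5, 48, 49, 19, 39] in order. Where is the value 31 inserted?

Starting tree (level order): [6, 5, 48, None, None, 19, 49, None, 39]
Insertion path: 6 -> 48 -> 19 -> 39
Result: insert 31 as left child of 39
Final tree (level order): [6, 5, 48, None, None, 19, 49, None, 39, None, None, 31]


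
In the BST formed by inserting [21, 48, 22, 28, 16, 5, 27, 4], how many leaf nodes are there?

Tree built from: [21, 48, 22, 28, 16, 5, 27, 4]
Tree (level-order array): [21, 16, 48, 5, None, 22, None, 4, None, None, 28, None, None, 27]
Rule: A leaf has 0 children.
Per-node child counts:
  node 21: 2 child(ren)
  node 16: 1 child(ren)
  node 5: 1 child(ren)
  node 4: 0 child(ren)
  node 48: 1 child(ren)
  node 22: 1 child(ren)
  node 28: 1 child(ren)
  node 27: 0 child(ren)
Matching nodes: [4, 27]
Count of leaf nodes: 2


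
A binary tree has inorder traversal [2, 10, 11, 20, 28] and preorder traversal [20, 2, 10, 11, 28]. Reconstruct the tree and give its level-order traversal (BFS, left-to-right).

Inorder:  [2, 10, 11, 20, 28]
Preorder: [20, 2, 10, 11, 28]
Algorithm: preorder visits root first, so consume preorder in order;
for each root, split the current inorder slice at that value into
left-subtree inorder and right-subtree inorder, then recurse.
Recursive splits:
  root=20; inorder splits into left=[2, 10, 11], right=[28]
  root=2; inorder splits into left=[], right=[10, 11]
  root=10; inorder splits into left=[], right=[11]
  root=11; inorder splits into left=[], right=[]
  root=28; inorder splits into left=[], right=[]
Reconstructed level-order: [20, 2, 28, 10, 11]


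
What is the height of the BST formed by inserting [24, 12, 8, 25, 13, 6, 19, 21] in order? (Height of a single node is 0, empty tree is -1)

Insertion order: [24, 12, 8, 25, 13, 6, 19, 21]
Tree (level-order array): [24, 12, 25, 8, 13, None, None, 6, None, None, 19, None, None, None, 21]
Compute height bottom-up (empty subtree = -1):
  height(6) = 1 + max(-1, -1) = 0
  height(8) = 1 + max(0, -1) = 1
  height(21) = 1 + max(-1, -1) = 0
  height(19) = 1 + max(-1, 0) = 1
  height(13) = 1 + max(-1, 1) = 2
  height(12) = 1 + max(1, 2) = 3
  height(25) = 1 + max(-1, -1) = 0
  height(24) = 1 + max(3, 0) = 4
Height = 4


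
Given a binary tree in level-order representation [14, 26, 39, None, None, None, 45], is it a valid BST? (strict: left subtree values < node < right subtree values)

Level-order array: [14, 26, 39, None, None, None, 45]
Validate using subtree bounds (lo, hi): at each node, require lo < value < hi,
then recurse left with hi=value and right with lo=value.
Preorder trace (stopping at first violation):
  at node 14 with bounds (-inf, +inf): OK
  at node 26 with bounds (-inf, 14): VIOLATION
Node 26 violates its bound: not (-inf < 26 < 14).
Result: Not a valid BST


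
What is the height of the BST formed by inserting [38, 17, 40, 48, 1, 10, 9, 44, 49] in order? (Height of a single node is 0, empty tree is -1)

Insertion order: [38, 17, 40, 48, 1, 10, 9, 44, 49]
Tree (level-order array): [38, 17, 40, 1, None, None, 48, None, 10, 44, 49, 9]
Compute height bottom-up (empty subtree = -1):
  height(9) = 1 + max(-1, -1) = 0
  height(10) = 1 + max(0, -1) = 1
  height(1) = 1 + max(-1, 1) = 2
  height(17) = 1 + max(2, -1) = 3
  height(44) = 1 + max(-1, -1) = 0
  height(49) = 1 + max(-1, -1) = 0
  height(48) = 1 + max(0, 0) = 1
  height(40) = 1 + max(-1, 1) = 2
  height(38) = 1 + max(3, 2) = 4
Height = 4


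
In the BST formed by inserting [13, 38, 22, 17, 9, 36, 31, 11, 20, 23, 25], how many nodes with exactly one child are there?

Tree built from: [13, 38, 22, 17, 9, 36, 31, 11, 20, 23, 25]
Tree (level-order array): [13, 9, 38, None, 11, 22, None, None, None, 17, 36, None, 20, 31, None, None, None, 23, None, None, 25]
Rule: These are nodes with exactly 1 non-null child.
Per-node child counts:
  node 13: 2 child(ren)
  node 9: 1 child(ren)
  node 11: 0 child(ren)
  node 38: 1 child(ren)
  node 22: 2 child(ren)
  node 17: 1 child(ren)
  node 20: 0 child(ren)
  node 36: 1 child(ren)
  node 31: 1 child(ren)
  node 23: 1 child(ren)
  node 25: 0 child(ren)
Matching nodes: [9, 38, 17, 36, 31, 23]
Count of nodes with exactly one child: 6


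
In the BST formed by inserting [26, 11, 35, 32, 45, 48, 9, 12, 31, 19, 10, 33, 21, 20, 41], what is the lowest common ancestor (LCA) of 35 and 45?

Tree insertion order: [26, 11, 35, 32, 45, 48, 9, 12, 31, 19, 10, 33, 21, 20, 41]
Tree (level-order array): [26, 11, 35, 9, 12, 32, 45, None, 10, None, 19, 31, 33, 41, 48, None, None, None, 21, None, None, None, None, None, None, None, None, 20]
In a BST, the LCA of p=35, q=45 is the first node v on the
root-to-leaf path with p <= v <= q (go left if both < v, right if both > v).
Walk from root:
  at 26: both 35 and 45 > 26, go right
  at 35: 35 <= 35 <= 45, this is the LCA
LCA = 35


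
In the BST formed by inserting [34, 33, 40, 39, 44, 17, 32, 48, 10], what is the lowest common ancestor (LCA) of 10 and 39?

Tree insertion order: [34, 33, 40, 39, 44, 17, 32, 48, 10]
Tree (level-order array): [34, 33, 40, 17, None, 39, 44, 10, 32, None, None, None, 48]
In a BST, the LCA of p=10, q=39 is the first node v on the
root-to-leaf path with p <= v <= q (go left if both < v, right if both > v).
Walk from root:
  at 34: 10 <= 34 <= 39, this is the LCA
LCA = 34
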